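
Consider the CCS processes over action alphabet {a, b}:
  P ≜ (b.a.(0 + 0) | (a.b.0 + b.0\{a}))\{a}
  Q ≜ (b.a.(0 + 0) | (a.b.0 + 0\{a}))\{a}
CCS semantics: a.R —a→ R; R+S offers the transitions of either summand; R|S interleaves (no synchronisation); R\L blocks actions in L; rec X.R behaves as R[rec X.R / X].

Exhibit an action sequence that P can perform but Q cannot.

bb

P's transition system — 4 states:
  m0 = (b.a.(0 + 0) | (a.b.0 + b.0\{a}))\{a} ⊢ --b--▸ m1, --b--▸ m2
  m1 = (a.(0 + 0) | (a.b.0 + b.0\{a}))\{a} ⊢ --b--▸ m3
  m2 = (b.a.(0 + 0) | 0\{a})\{a} ⊢ --b--▸ m3
  m3 = (a.(0 + 0) | 0\{a})\{a} ⊢ ·
Q's transition system — 2 states:
  n0 = (b.a.(0 + 0) | (a.b.0 + 0\{a}))\{a} ⊢ --b--▸ n1
  n1 = (a.(0 + 0) | (a.b.0 + 0\{a}))\{a} ⊢ ·
Run σ = ⟨bb⟩ on P: start {m0}
  after b @ step 1: {m1, m2}
  after b @ step 2: {m3}
  ✓ P
Run σ = ⟨bb⟩ on Q: start {n0}
  after b @ step 1: {n1}
  after b @ step 2: no successor for Q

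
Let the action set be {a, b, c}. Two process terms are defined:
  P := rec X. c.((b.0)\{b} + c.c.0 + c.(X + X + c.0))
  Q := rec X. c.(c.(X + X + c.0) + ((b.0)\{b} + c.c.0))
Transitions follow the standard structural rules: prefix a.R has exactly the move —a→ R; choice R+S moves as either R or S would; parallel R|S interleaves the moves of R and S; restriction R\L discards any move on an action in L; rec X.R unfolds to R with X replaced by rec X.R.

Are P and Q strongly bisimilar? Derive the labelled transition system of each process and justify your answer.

P ~ Q

P's transition system — 5 states:
  u0 = rec X. c.((b.0)\{b} + c.c.0 + c.(X + X + c.0)) has moves -c-> u1
  u1 = (b.0)\{b} + c.c.0 + c.((rec X. c.((b.0)\{b} + c.c.0 + c.(X + X + c.0))) + (rec X. c.((b.0)\{b} + c.c.0 + c.(X + X + c.0))) + c.0) has moves -c-> u2, -c-> u3
  u2 = (rec X. c.((b.0)\{b} + c.c.0 + c.(X + X + c.0))) + (rec X. c.((b.0)\{b} + c.c.0 + c.(X + X + c.0))) + c.0 has moves -c-> u1, -c-> u4
  u3 = c.0 has moves -c-> u4
  u4 = 0 has moves ·
Q's transition system — 5 states:
  v0 = rec X. c.(c.(X + X + c.0) + ((b.0)\{b} + c.c.0)) has moves -c-> v1
  v1 = c.((rec X. c.(c.(X + X + c.0) + ((b.0)\{b} + c.c.0))) + (rec X. c.(c.(X + X + c.0) + ((b.0)\{b} + c.c.0))) + c.0) + ((b.0)\{b} + c.c.0) has moves -c-> v2, -c-> v3
  v2 = (rec X. c.(c.(X + X + c.0) + ((b.0)\{b} + c.c.0))) + (rec X. c.(c.(X + X + c.0) + ((b.0)\{b} + c.c.0))) + c.0 has moves -c-> v1, -c-> v4
  v3 = c.0 has moves -c-> v4
  v4 = 0 has moves ·
Coarsest stable partition (strong bisimilarity classes):
  B0 = {u0, v0}
  B1 = {u1, v1}
  B2 = {u3, v3}
  B3 = {u4, v4}
  B4 = {u2, v2}
u0 ∈ B0, v0 ∈ B0 → same block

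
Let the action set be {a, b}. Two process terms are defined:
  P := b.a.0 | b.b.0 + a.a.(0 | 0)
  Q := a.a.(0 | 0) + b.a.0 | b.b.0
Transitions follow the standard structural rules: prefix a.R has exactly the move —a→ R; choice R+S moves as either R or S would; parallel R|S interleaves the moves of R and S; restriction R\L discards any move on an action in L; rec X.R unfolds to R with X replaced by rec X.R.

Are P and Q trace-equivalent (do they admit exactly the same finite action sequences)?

trace-equivalent

P's transition system — 10 states:
  m0 = b.a.0 | b.b.0 + a.a.(0 | 0) :: --a--▸ m1, --b--▸ m2, --b--▸ m3
  m1 = a.(0 | 0) :: --a--▸ m4
  m2 = a.0 | b.b.0 :: --a--▸ m5, --b--▸ m6
  m3 = b.a.0 | b.0 :: --b--▸ m6, --b--▸ m7
  m4 = 0 | 0 :: (no moves)
  m5 = 0 | b.b.0 :: --b--▸ m8
  m6 = a.0 | b.0 :: --a--▸ m8, --b--▸ m9
  m7 = b.a.0 | 0 :: --b--▸ m9
  m8 = 0 | b.0 :: --b--▸ m4
  m9 = a.0 | 0 :: --a--▸ m4
Q's transition system — 10 states:
  n0 = a.a.(0 | 0) + b.a.0 | b.b.0 :: --a--▸ n1, --b--▸ n2, --b--▸ n3
  n1 = a.(0 | 0) :: --a--▸ n4
  n2 = a.0 | b.b.0 :: --a--▸ n5, --b--▸ n6
  n3 = b.a.0 | b.0 :: --b--▸ n6, --b--▸ n7
  n4 = 0 | 0 :: (no moves)
  n5 = 0 | b.b.0 :: --b--▸ n8
  n6 = a.0 | b.0 :: --a--▸ n8, --b--▸ n9
  n7 = b.a.0 | 0 :: --b--▸ n9
  n8 = 0 | b.0 :: --b--▸ n4
  n9 = a.0 | 0 :: --a--▸ n4
Bisimilarity quotient blocks:
  B0 = {m0, n0}
  B1 = {m2, n2}
  B2 = {m5, n5}
  B3 = {m8, n8}
  B4 = {m4, n4}
  B5 = {m6, n6}
  B6 = {m1, m9, n1, n9}
  B7 = {m3, n3}
  B8 = {m7, n7}
m0 ∈ B0, n0 ∈ B0 → same block
Bisimilar ⇒ trace-equivalent.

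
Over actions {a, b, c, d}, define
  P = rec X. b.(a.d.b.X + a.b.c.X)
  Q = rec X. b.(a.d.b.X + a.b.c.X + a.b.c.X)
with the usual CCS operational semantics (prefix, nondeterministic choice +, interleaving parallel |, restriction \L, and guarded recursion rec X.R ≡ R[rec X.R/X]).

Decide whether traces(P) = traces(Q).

Reachable graph of P (6 states):
  s0 = rec X. b.(a.d.b.X + a.b.c.X) ⊢ -b-> s1
  s1 = a.d.b.(rec X. b.(a.d.b.X + a.b.c.X)) + a.b.c.(rec X. b.(a.d.b.X + a.b.c.X)) ⊢ -a-> s2, -a-> s3
  s2 = b.c.(rec X. b.(a.d.b.X + a.b.c.X)) ⊢ -b-> s4
  s3 = d.b.(rec X. b.(a.d.b.X + a.b.c.X)) ⊢ -d-> s5
  s4 = c.(rec X. b.(a.d.b.X + a.b.c.X)) ⊢ -c-> s0
  s5 = b.(rec X. b.(a.d.b.X + a.b.c.X)) ⊢ -b-> s0
Reachable graph of Q (6 states):
  t0 = rec X. b.(a.d.b.X + a.b.c.X + a.b.c.X) ⊢ -b-> t1
  t1 = a.d.b.(rec X. b.(a.d.b.X + a.b.c.X + a.b.c.X)) + a.b.c.(rec X. b.(a.d.b.X + a.b.c.X + a.b.c.X)) + a.b.c.(rec X. b.(a.d.b.X + a.b.c.X + a.b.c.X)) ⊢ -a-> t2, -a-> t3
  t2 = b.c.(rec X. b.(a.d.b.X + a.b.c.X + a.b.c.X)) ⊢ -b-> t4
  t3 = d.b.(rec X. b.(a.d.b.X + a.b.c.X + a.b.c.X)) ⊢ -d-> t5
  t4 = c.(rec X. b.(a.d.b.X + a.b.c.X + a.b.c.X)) ⊢ -c-> t0
  t5 = b.(rec X. b.(a.d.b.X + a.b.c.X + a.b.c.X)) ⊢ -b-> t0
Bisimilarity quotient blocks:
  B0 = {s0, t0}
  B1 = {s1, t1}
  B2 = {s2, t2}
  B3 = {s4, t4}
  B4 = {s3, t3}
  B5 = {s5, t5}
s0 ∈ B0, t0 ∈ B0 → same block
Bisimilar ⇒ trace-equivalent.

traces(P) = traces(Q)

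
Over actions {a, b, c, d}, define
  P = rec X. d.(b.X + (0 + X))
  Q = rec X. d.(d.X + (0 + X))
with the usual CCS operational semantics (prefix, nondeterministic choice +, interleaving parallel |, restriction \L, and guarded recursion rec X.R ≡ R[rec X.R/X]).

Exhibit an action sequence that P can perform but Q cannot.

db

P's transition system — 2 states:
  s0 = rec X. d.(b.X + (0 + X)) :: —d→ s1
  s1 = b.(rec X. d.(b.X + (0 + X))) + (0 + (rec X. d.(b.X + (0 + X)))) :: —b→ s0, —d→ s1
Q's transition system — 2 states:
  t0 = rec X. d.(d.X + (0 + X)) :: —d→ t1
  t1 = d.(rec X. d.(d.X + (0 + X))) + (0 + (rec X. d.(d.X + (0 + X)))) :: —d→ t0, —d→ t1
Trace ⟨db⟩ through P, begin at {s0}:
  after d @ step 1: {s1}
  after b @ step 2: {s0}
  P completes σ.
Trace ⟨db⟩ through Q, begin at {t0}:
  after d @ step 1: {t1}
  after b @ step 2: ∅ (Q stuck)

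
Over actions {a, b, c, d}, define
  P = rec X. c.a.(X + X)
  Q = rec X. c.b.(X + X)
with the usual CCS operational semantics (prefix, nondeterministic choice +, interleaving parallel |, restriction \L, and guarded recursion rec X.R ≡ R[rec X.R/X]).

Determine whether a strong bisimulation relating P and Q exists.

P's transition system — 3 states:
  s0 = rec X. c.a.(X + X) | -c-> s1
  s1 = a.((rec X. c.a.(X + X)) + (rec X. c.a.(X + X))) | -a-> s2
  s2 = (rec X. c.a.(X + X)) + (rec X. c.a.(X + X)) | -c-> s1
Q's transition system — 3 states:
  t0 = rec X. c.b.(X + X) | -c-> t1
  t1 = b.((rec X. c.b.(X + X)) + (rec X. c.b.(X + X))) | -b-> t2
  t2 = (rec X. c.b.(X + X)) + (rec X. c.b.(X + X)) | -c-> t1
Partition-refinement fixed point:
  B0 = {s0, s2}
  B1 = {s1}
  B2 = {t0, t2}
  B3 = {t1}
s0 ∈ B0, t0 ∈ B2 → different blocks

NO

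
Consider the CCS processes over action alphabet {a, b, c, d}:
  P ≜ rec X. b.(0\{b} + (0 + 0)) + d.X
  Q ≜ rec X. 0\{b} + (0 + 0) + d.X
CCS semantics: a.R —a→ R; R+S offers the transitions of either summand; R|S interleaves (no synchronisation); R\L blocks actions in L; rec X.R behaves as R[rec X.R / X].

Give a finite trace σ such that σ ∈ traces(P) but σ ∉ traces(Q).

b

P's transition system — 2 states:
  p0 = rec X. b.(0\{b} + (0 + 0)) + d.X ⊢ —b→ p1, —d→ p0
  p1 = 0\{b} + (0 + 0) ⊢ deadlocked
Q's transition system — 1 states:
  q0 = rec X. 0\{b} + (0 + 0) + d.X ⊢ —d→ q0
Executing b from P (initial set {p0}):
  after b @ step 1: {p1}
  — P admits the full trace.
Executing b from Q (initial set {q0}):
  after b @ step 1: ∅  — Q cannot continue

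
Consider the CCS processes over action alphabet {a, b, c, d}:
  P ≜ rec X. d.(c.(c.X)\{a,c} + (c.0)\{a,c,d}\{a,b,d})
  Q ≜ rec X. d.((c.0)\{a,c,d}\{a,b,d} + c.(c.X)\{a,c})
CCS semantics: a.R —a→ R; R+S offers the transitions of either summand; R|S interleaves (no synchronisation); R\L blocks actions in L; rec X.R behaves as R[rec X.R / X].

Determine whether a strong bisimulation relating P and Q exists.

YES

Reachable graph of P (3 states):
  p0 = rec X. d.(c.(c.X)\{a,c} + (c.0)\{a,c,d}\{a,b,d}) → =d=> p1
  p1 = c.(c.(rec X. d.(c.(c.X)\{a,c} + (c.0)\{a,c,d}\{a,b,d})))\{a,c} + (c.0)\{a,c,d}\{a,b,d} → =c=> p2
  p2 = (c.(rec X. d.(c.(c.X)\{a,c} + (c.0)\{a,c,d}\{a,b,d})))\{a,c} → ∅
Reachable graph of Q (3 states):
  q0 = rec X. d.((c.0)\{a,c,d}\{a,b,d} + c.(c.X)\{a,c}) → =d=> q1
  q1 = (c.0)\{a,c,d}\{a,b,d} + c.(c.(rec X. d.((c.0)\{a,c,d}\{a,b,d} + c.(c.X)\{a,c})))\{a,c} → =c=> q2
  q2 = (c.(rec X. d.((c.0)\{a,c,d}\{a,b,d} + c.(c.X)\{a,c})))\{a,c} → ∅
Coarsest stable partition (strong bisimilarity classes):
  B0 = {p0, q0}
  B1 = {p1, q1}
  B2 = {p2, q2}
p0 ∈ B0, q0 ∈ B0 → same block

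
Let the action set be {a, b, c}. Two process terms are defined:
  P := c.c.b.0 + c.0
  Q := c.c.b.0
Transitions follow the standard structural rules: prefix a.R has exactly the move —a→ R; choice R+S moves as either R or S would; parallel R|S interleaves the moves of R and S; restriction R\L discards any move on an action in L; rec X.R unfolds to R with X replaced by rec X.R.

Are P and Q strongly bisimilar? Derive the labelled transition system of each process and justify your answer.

P ≁ Q

P's transition system — 4 states:
  p0 = c.c.b.0 + c.0 | -c-> p1, -c-> p2
  p1 = 0 | deadlocked
  p2 = c.b.0 | -c-> p3
  p3 = b.0 | -b-> p1
Q's transition system — 4 states:
  q0 = c.c.b.0 | -c-> q1
  q1 = c.b.0 | -c-> q2
  q2 = b.0 | -b-> q3
  q3 = 0 | deadlocked
Bisimilarity quotient blocks:
  B0 = {p0}
  B1 = {p2, q1}
  B2 = {p3, q2}
  B3 = {p1, q3}
  B4 = {q0}
p0 ∈ B0, q0 ∈ B4 → different blocks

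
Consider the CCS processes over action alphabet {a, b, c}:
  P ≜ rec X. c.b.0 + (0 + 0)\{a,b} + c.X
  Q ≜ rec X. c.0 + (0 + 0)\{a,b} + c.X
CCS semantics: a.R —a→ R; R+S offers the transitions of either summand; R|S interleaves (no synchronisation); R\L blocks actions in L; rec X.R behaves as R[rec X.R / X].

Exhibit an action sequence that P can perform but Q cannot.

cb

P's transition system — 3 states:
  u0 = rec X. c.b.0 + (0 + 0)\{a,b} + c.X → —c→ u0, —c→ u1
  u1 = b.0 → —b→ u2
  u2 = 0 → ·
Q's transition system — 2 states:
  v0 = rec X. c.0 + (0 + 0)\{a,b} + c.X → —c→ v0, —c→ v1
  v1 = 0 → ·
Run σ = ⟨cb⟩ on P: start {u0}
  after c @ step 1: {u0, u1}
  after b @ step 2: {u2}
  — P admits the full trace.
Run σ = ⟨cb⟩ on Q: start {v0}
  after c @ step 1: {v0, v1}
  after b @ step 2: ∅  — Q cannot continue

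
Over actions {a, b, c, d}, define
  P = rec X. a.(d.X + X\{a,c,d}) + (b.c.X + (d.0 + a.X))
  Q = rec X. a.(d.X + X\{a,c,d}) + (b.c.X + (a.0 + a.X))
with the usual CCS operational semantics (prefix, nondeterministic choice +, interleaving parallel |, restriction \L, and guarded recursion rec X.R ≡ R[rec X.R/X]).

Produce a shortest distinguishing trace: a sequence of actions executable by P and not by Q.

d

P's transition system — 5 states:
  u0 = rec X. a.(d.X + X\{a,c,d}) + (b.c.X + (d.0 + a.X)) → --a--▸ u0, --a--▸ u1, --b--▸ u2, --d--▸ u3
  u1 = d.(rec X. a.(d.X + X\{a,c,d}) + (b.c.X + (d.0 + a.X))) + (rec X. a.(d.X + X\{a,c,d}) + (b.c.X + (d.0 + a.X)))\{a,c,d} → --b--▸ u4, --d--▸ u0
  u2 = c.(rec X. a.(d.X + X\{a,c,d}) + (b.c.X + (d.0 + a.X))) → --c--▸ u0
  u3 = 0 → ·
  u4 = (c.(rec X. a.(d.X + X\{a,c,d}) + (b.c.X + (d.0 + a.X))))\{a,c,d} → ·
Q's transition system — 5 states:
  v0 = rec X. a.(d.X + X\{a,c,d}) + (b.c.X + (a.0 + a.X)) → --a--▸ v0, --a--▸ v1, --a--▸ v2, --b--▸ v3
  v1 = 0 → ·
  v2 = d.(rec X. a.(d.X + X\{a,c,d}) + (b.c.X + (a.0 + a.X))) + (rec X. a.(d.X + X\{a,c,d}) + (b.c.X + (a.0 + a.X)))\{a,c,d} → --b--▸ v4, --d--▸ v0
  v3 = c.(rec X. a.(d.X + X\{a,c,d}) + (b.c.X + (a.0 + a.X))) → --c--▸ v0
  v4 = (c.(rec X. a.(d.X + X\{a,c,d}) + (b.c.X + (a.0 + a.X))))\{a,c,d} → ·
Executing d from P (initial set {u0}):
  after d @ step 1: {u3}
  ✓ P
Executing d from Q (initial set {v0}):
  after d @ step 1: no successor for Q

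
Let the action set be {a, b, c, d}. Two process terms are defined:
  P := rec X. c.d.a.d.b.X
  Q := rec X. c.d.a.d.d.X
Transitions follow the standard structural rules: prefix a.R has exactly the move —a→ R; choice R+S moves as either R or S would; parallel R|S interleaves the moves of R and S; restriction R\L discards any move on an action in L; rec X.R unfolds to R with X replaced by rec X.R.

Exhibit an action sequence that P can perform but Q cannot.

LTS(P): 5 reachable states
  s0 = rec X. c.d.a.d.b.X has moves -c-> s1
  s1 = d.a.d.b.(rec X. c.d.a.d.b.X) has moves -d-> s2
  s2 = a.d.b.(rec X. c.d.a.d.b.X) has moves -a-> s3
  s3 = d.b.(rec X. c.d.a.d.b.X) has moves -d-> s4
  s4 = b.(rec X. c.d.a.d.b.X) has moves -b-> s0
LTS(Q): 5 reachable states
  t0 = rec X. c.d.a.d.d.X has moves -c-> t1
  t1 = d.a.d.d.(rec X. c.d.a.d.d.X) has moves -d-> t2
  t2 = a.d.d.(rec X. c.d.a.d.d.X) has moves -a-> t3
  t3 = d.d.(rec X. c.d.a.d.d.X) has moves -d-> t4
  t4 = d.(rec X. c.d.a.d.d.X) has moves -d-> t0
Trace ⟨cdadb⟩ through P, begin at {s0}:
  after c @ step 1: {s1}
  after d @ step 2: {s2}
  after a @ step 3: {s3}
  after d @ step 4: {s4}
  after b @ step 5: {s0}
  P completes σ.
Trace ⟨cdadb⟩ through Q, begin at {t0}:
  after c @ step 1: {t1}
  after d @ step 2: {t2}
  after a @ step 3: {t3}
  after d @ step 4: {t4}
  after b @ step 5: ∅ (Q stuck)

cdadb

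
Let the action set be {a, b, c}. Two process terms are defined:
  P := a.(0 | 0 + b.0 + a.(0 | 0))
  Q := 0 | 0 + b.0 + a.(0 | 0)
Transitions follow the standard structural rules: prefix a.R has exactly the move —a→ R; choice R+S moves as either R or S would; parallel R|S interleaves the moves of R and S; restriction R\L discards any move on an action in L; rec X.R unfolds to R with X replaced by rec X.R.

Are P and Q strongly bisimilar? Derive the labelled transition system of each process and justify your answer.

P's transition system — 4 states:
  s0 = a.(0 | 0 + b.0 + a.(0 | 0)) ⊢ --a--▸ s1
  s1 = 0 | 0 + b.0 + a.(0 | 0) ⊢ --a--▸ s2, --b--▸ s3
  s2 = 0 | 0 ⊢ deadlocked
  s3 = 0 ⊢ deadlocked
Q's transition system — 3 states:
  t0 = 0 | 0 + b.0 + a.(0 | 0) ⊢ --a--▸ t1, --b--▸ t2
  t1 = 0 | 0 ⊢ deadlocked
  t2 = 0 ⊢ deadlocked
Coarsest stable partition (strong bisimilarity classes):
  B0 = {s0}
  B1 = {s1, t0}
  B2 = {s2, s3, t1, t2}
s0 ∈ B0, t0 ∈ B1 → different blocks

NO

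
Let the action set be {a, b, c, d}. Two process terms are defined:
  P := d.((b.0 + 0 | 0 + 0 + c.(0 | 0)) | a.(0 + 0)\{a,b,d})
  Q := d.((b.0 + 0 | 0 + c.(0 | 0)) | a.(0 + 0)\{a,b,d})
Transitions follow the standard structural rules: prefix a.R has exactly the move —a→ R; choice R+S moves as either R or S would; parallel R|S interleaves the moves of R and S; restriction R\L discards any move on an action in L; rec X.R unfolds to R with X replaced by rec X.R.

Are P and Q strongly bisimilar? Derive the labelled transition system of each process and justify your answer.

bisimilar

LTS(P): 7 reachable states
  m0 = d.((b.0 + 0 | 0 + 0 + c.(0 | 0)) | a.(0 + 0)\{a,b,d}) | —d→ m1
  m1 = (b.0 + 0 | 0 + 0 + c.(0 | 0)) | a.(0 + 0)\{a,b,d} | —a→ m2, —b→ m3, —c→ m4
  m2 = (b.0 + 0 | 0 + 0 + c.(0 | 0)) | (0 + 0)\{a,b,d} | —b→ m5, —c→ m6
  m3 = 0 | a.(0 + 0)\{a,b,d} | —a→ m5
  m4 = 0 | 0 | a.(0 + 0)\{a,b,d} | —a→ m6
  m5 = 0 | (0 + 0)\{a,b,d} | (no moves)
  m6 = 0 | 0 | (0 + 0)\{a,b,d} | (no moves)
LTS(Q): 7 reachable states
  n0 = d.((b.0 + 0 | 0 + c.(0 | 0)) | a.(0 + 0)\{a,b,d}) | —d→ n1
  n1 = (b.0 + 0 | 0 + c.(0 | 0)) | a.(0 + 0)\{a,b,d} | —a→ n2, —b→ n3, —c→ n4
  n2 = (b.0 + 0 | 0 + c.(0 | 0)) | (0 + 0)\{a,b,d} | —b→ n5, —c→ n6
  n3 = 0 | a.(0 + 0)\{a,b,d} | —a→ n5
  n4 = 0 | 0 | a.(0 + 0)\{a,b,d} | —a→ n6
  n5 = 0 | (0 + 0)\{a,b,d} | (no moves)
  n6 = 0 | 0 | (0 + 0)\{a,b,d} | (no moves)
Coarsest stable partition (strong bisimilarity classes):
  B0 = {m0, n0}
  B1 = {m1, n1}
  B2 = {m3, m4, n3, n4}
  B3 = {m5, m6, n5, n6}
  B4 = {m2, n2}
m0 ∈ B0, n0 ∈ B0 → same block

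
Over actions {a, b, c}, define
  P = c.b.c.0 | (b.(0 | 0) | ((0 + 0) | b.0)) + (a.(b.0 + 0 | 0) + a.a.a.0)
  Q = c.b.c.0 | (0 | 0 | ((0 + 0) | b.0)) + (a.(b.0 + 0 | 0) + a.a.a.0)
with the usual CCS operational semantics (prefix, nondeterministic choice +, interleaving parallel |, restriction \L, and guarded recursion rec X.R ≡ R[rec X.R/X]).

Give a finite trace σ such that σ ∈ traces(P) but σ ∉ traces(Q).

LTS(P): 20 reachable states
  m0 = c.b.c.0 | (b.(0 | 0) | ((0 + 0) | b.0)) + (a.(b.0 + 0 | 0) + a.a.a.0) → ··a··> m1, ··a··> m2, ··b··> m3, ··b··> m4, ··c··> m5
  m1 = a.a.0 → ··a··> m6
  m2 = b.0 + 0 | 0 → ··b··> m7
  m3 = c.b.c.0 | (0 | 0 | ((0 + 0) | b.0)) → ··b··> m8, ··c··> m9
  m4 = c.b.c.0 | (b.(0 | 0) | ((0 + 0) | 0)) → ··b··> m8, ··c··> m10
  m5 = b.c.0 | (b.(0 | 0) | ((0 + 0) | b.0)) → ··b··> m10, ··b··> m11, ··b··> m9
  m6 = a.0 → ··a··> m7
  m7 = 0 → stopped
  m8 = c.b.c.0 | (0 | 0 | ((0 + 0) | 0)) → ··c··> m12
  m9 = b.c.0 | (0 | 0 | ((0 + 0) | b.0)) → ··b··> m12, ··b··> m13
  m10 = b.c.0 | (b.(0 | 0) | ((0 + 0) | 0)) → ··b··> m12, ··b··> m14
  m11 = c.0 | (b.(0 | 0) | ((0 + 0) | b.0)) → ··b··> m13, ··b··> m14, ··c··> m15
  m12 = b.c.0 | (0 | 0 | ((0 + 0) | 0)) → ··b··> m16
  m13 = c.0 | (0 | 0 | ((0 + 0) | b.0)) → ··b··> m16, ··c··> m17
  m14 = c.0 | (b.(0 | 0) | ((0 + 0) | 0)) → ··b··> m16, ··c··> m18
  m15 = 0 | (b.(0 | 0) | ((0 + 0) | b.0)) → ··b··> m17, ··b··> m18
  m16 = c.0 | (0 | 0 | ((0 + 0) | 0)) → ··c··> m19
  m17 = 0 | (0 | 0 | ((0 + 0) | b.0)) → ··b··> m19
  m18 = 0 | (b.(0 | 0) | ((0 + 0) | 0)) → ··b··> m19
  m19 = 0 | (0 | 0 | ((0 + 0) | 0)) → stopped
LTS(Q): 12 reachable states
  n0 = c.b.c.0 | (0 | 0 | ((0 + 0) | b.0)) + (a.(b.0 + 0 | 0) + a.a.a.0) → ··a··> n1, ··a··> n2, ··b··> n3, ··c··> n4
  n1 = a.a.0 → ··a··> n5
  n2 = b.0 + 0 | 0 → ··b··> n6
  n3 = c.b.c.0 | (0 | 0 | ((0 + 0) | 0)) → ··c··> n7
  n4 = b.c.0 | (0 | 0 | ((0 + 0) | b.0)) → ··b··> n7, ··b··> n8
  n5 = a.0 → ··a··> n6
  n6 = 0 → stopped
  n7 = b.c.0 | (0 | 0 | ((0 + 0) | 0)) → ··b··> n9
  n8 = c.0 | (0 | 0 | ((0 + 0) | b.0)) → ··b··> n9, ··c··> n10
  n9 = c.0 | (0 | 0 | ((0 + 0) | 0)) → ··c··> n11
  n10 = 0 | (0 | 0 | ((0 + 0) | b.0)) → ··b··> n11
  n11 = 0 | (0 | 0 | ((0 + 0) | 0)) → stopped
Trace ⟨bb⟩ through P, begin at {m0}:
  step 1 (b): {m3, m4}
  step 2 (b): {m8}
  ✓ P
Trace ⟨bb⟩ through Q, begin at {n0}:
  step 1 (b): {n3}
  step 2 (b): ∅ (Q stuck)

bb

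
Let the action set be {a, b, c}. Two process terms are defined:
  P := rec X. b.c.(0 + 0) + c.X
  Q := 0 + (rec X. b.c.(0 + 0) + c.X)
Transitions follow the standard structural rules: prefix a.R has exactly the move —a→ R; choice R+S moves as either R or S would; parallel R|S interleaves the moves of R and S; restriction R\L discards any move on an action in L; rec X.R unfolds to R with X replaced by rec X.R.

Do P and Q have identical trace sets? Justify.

traces(P) = traces(Q)

P's transition system — 3 states:
  u0 = rec X. b.c.(0 + 0) + c.X | —b→ u1, —c→ u0
  u1 = c.(0 + 0) | —c→ u2
  u2 = 0 + 0 | deadlocked
Q's transition system — 4 states:
  v0 = 0 + (rec X. b.c.(0 + 0) + c.X) | —b→ v1, —c→ v2
  v1 = c.(0 + 0) | —c→ v3
  v2 = rec X. b.c.(0 + 0) + c.X | —b→ v1, —c→ v2
  v3 = 0 + 0 | deadlocked
Partition-refinement fixed point:
  B0 = {u0, v0, v2}
  B1 = {u1, v1}
  B2 = {u2, v3}
u0 ∈ B0, v0 ∈ B0 → same block
Bisimilar ⇒ trace-equivalent.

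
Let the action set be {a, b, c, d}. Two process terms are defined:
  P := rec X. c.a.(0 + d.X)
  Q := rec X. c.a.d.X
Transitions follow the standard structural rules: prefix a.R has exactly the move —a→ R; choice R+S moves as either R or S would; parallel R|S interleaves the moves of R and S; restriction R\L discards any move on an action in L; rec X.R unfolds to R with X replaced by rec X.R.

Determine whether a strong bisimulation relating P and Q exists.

P ~ Q

P's transition system — 3 states:
  m0 = rec X. c.a.(0 + d.X) ⊢ =c=> m1
  m1 = a.(0 + d.(rec X. c.a.(0 + d.X))) ⊢ =a=> m2
  m2 = 0 + d.(rec X. c.a.(0 + d.X)) ⊢ =d=> m0
Q's transition system — 3 states:
  n0 = rec X. c.a.d.X ⊢ =c=> n1
  n1 = a.d.(rec X. c.a.d.X) ⊢ =a=> n2
  n2 = d.(rec X. c.a.d.X) ⊢ =d=> n0
Coarsest stable partition (strong bisimilarity classes):
  B0 = {m0, n0}
  B1 = {m1, n1}
  B2 = {m2, n2}
m0 ∈ B0, n0 ∈ B0 → same block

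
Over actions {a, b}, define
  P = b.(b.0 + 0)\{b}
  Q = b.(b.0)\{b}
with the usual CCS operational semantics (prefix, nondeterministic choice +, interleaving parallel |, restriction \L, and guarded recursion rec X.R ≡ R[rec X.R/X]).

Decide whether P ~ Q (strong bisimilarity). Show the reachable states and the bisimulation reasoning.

bisimilar

Reachable graph of P (2 states):
  s0 = b.(b.0 + 0)\{b} ⊢ —b→ s1
  s1 = (b.0 + 0)\{b} ⊢ deadlocked
Reachable graph of Q (2 states):
  t0 = b.(b.0)\{b} ⊢ —b→ t1
  t1 = (b.0)\{b} ⊢ deadlocked
Partition-refinement fixed point:
  B0 = {s0, t0}
  B1 = {s1, t1}
s0 ∈ B0, t0 ∈ B0 → same block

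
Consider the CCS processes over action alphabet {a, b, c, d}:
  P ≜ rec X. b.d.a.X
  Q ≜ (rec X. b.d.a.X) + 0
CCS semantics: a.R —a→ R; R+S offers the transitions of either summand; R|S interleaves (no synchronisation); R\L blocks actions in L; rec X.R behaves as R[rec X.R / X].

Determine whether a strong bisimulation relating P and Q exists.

P ~ Q

P's transition system — 3 states:
  s0 = rec X. b.d.a.X → --b--▸ s1
  s1 = d.a.(rec X. b.d.a.X) → --d--▸ s2
  s2 = a.(rec X. b.d.a.X) → --a--▸ s0
Q's transition system — 4 states:
  t0 = (rec X. b.d.a.X) + 0 → --b--▸ t1
  t1 = d.a.(rec X. b.d.a.X) → --d--▸ t2
  t2 = a.(rec X. b.d.a.X) → --a--▸ t3
  t3 = rec X. b.d.a.X → --b--▸ t1
Coarsest stable partition (strong bisimilarity classes):
  B0 = {s0, t0, t3}
  B1 = {s1, t1}
  B2 = {s2, t2}
s0 ∈ B0, t0 ∈ B0 → same block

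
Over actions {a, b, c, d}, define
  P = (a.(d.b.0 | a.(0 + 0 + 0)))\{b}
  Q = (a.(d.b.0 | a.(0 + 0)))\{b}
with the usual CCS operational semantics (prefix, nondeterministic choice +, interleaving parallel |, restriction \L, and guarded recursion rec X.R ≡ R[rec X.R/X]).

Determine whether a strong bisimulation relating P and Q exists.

Reachable graph of P (5 states):
  m0 = (a.(d.b.0 | a.(0 + 0 + 0)))\{b} has moves ··a··> m1
  m1 = (d.b.0 | a.(0 + 0 + 0))\{b} has moves ··a··> m2, ··d··> m3
  m2 = (d.b.0 | (0 + 0 + 0))\{b} has moves ··d··> m4
  m3 = (b.0 | a.(0 + 0 + 0))\{b} has moves ··a··> m4
  m4 = (b.0 | (0 + 0 + 0))\{b} has moves stopped
Reachable graph of Q (5 states):
  n0 = (a.(d.b.0 | a.(0 + 0)))\{b} has moves ··a··> n1
  n1 = (d.b.0 | a.(0 + 0))\{b} has moves ··a··> n2, ··d··> n3
  n2 = (d.b.0 | (0 + 0))\{b} has moves ··d··> n4
  n3 = (b.0 | a.(0 + 0))\{b} has moves ··a··> n4
  n4 = (b.0 | (0 + 0))\{b} has moves stopped
Coarsest stable partition (strong bisimilarity classes):
  B0 = {m0, n0}
  B1 = {m1, n1}
  B2 = {m3, n3}
  B3 = {m4, n4}
  B4 = {m2, n2}
m0 ∈ B0, n0 ∈ B0 → same block

P ~ Q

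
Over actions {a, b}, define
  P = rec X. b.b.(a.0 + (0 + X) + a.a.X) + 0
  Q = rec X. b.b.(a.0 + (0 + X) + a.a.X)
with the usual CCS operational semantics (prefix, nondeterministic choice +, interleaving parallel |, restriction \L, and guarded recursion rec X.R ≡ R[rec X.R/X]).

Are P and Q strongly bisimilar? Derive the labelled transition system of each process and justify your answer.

P ~ Q

Reachable graph of P (5 states):
  m0 = rec X. b.b.(a.0 + (0 + X) + a.a.X) + 0 :: -b-> m1
  m1 = b.(a.0 + (0 + (rec X. b.b.(a.0 + (0 + X) + a.a.X) + 0)) + a.a.(rec X. b.b.(a.0 + (0 + X) + a.a.X) + 0)) :: -b-> m2
  m2 = a.0 + (0 + (rec X. b.b.(a.0 + (0 + X) + a.a.X) + 0)) + a.a.(rec X. b.b.(a.0 + (0 + X) + a.a.X) + 0) :: -a-> m3, -a-> m4, -b-> m1
  m3 = 0 :: (no moves)
  m4 = a.(rec X. b.b.(a.0 + (0 + X) + a.a.X) + 0) :: -a-> m0
Reachable graph of Q (5 states):
  n0 = rec X. b.b.(a.0 + (0 + X) + a.a.X) :: -b-> n1
  n1 = b.(a.0 + (0 + (rec X. b.b.(a.0 + (0 + X) + a.a.X))) + a.a.(rec X. b.b.(a.0 + (0 + X) + a.a.X))) :: -b-> n2
  n2 = a.0 + (0 + (rec X. b.b.(a.0 + (0 + X) + a.a.X))) + a.a.(rec X. b.b.(a.0 + (0 + X) + a.a.X)) :: -a-> n3, -a-> n4, -b-> n1
  n3 = 0 :: (no moves)
  n4 = a.(rec X. b.b.(a.0 + (0 + X) + a.a.X)) :: -a-> n0
Coarsest stable partition (strong bisimilarity classes):
  B0 = {m0, n0}
  B1 = {m1, n1}
  B2 = {m2, n2}
  B3 = {m4, n4}
  B4 = {m3, n3}
m0 ∈ B0, n0 ∈ B0 → same block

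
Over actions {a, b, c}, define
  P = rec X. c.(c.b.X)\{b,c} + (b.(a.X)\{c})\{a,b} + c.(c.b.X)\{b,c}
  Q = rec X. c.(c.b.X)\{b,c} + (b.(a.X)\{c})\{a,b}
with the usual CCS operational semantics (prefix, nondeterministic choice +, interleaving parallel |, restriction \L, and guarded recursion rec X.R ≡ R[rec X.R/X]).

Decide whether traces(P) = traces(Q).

trace-equivalent

LTS(P): 2 reachable states
  m0 = rec X. c.(c.b.X)\{b,c} + (b.(a.X)\{c})\{a,b} + c.(c.b.X)\{b,c} → =c=> m1
  m1 = (c.b.(rec X. c.(c.b.X)\{b,c} + (b.(a.X)\{c})\{a,b} + c.(c.b.X)\{b,c}))\{b,c} → (no moves)
LTS(Q): 2 reachable states
  n0 = rec X. c.(c.b.X)\{b,c} + (b.(a.X)\{c})\{a,b} → =c=> n1
  n1 = (c.b.(rec X. c.(c.b.X)\{b,c} + (b.(a.X)\{c})\{a,b}))\{b,c} → (no moves)
Bisimilarity quotient blocks:
  B0 = {m0, n0}
  B1 = {m1, n1}
m0 ∈ B0, n0 ∈ B0 → same block
Bisimilar ⇒ trace-equivalent.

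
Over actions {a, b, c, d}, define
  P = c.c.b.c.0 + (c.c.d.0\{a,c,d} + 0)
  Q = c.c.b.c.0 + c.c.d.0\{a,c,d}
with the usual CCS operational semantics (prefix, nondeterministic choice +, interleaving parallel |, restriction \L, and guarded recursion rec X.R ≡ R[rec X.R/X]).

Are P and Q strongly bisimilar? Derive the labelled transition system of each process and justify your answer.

P ~ Q

Reachable graph of P (8 states):
  m0 = c.c.b.c.0 + (c.c.d.0\{a,c,d} + 0) has moves --c--▸ m1, --c--▸ m2
  m1 = c.b.c.0 has moves --c--▸ m3
  m2 = c.d.0\{a,c,d} has moves --c--▸ m4
  m3 = b.c.0 has moves --b--▸ m5
  m4 = d.0\{a,c,d} has moves --d--▸ m6
  m5 = c.0 has moves --c--▸ m7
  m6 = 0\{a,c,d} has moves stopped
  m7 = 0 has moves stopped
Reachable graph of Q (8 states):
  n0 = c.c.b.c.0 + c.c.d.0\{a,c,d} has moves --c--▸ n1, --c--▸ n2
  n1 = c.b.c.0 has moves --c--▸ n3
  n2 = c.d.0\{a,c,d} has moves --c--▸ n4
  n3 = b.c.0 has moves --b--▸ n5
  n4 = d.0\{a,c,d} has moves --d--▸ n6
  n5 = c.0 has moves --c--▸ n7
  n6 = 0\{a,c,d} has moves stopped
  n7 = 0 has moves stopped
Coarsest stable partition (strong bisimilarity classes):
  B0 = {m0, n0}
  B1 = {m1, n1}
  B2 = {m3, n3}
  B3 = {m5, n5}
  B4 = {m6, m7, n6, n7}
  B5 = {m2, n2}
  B6 = {m4, n4}
m0 ∈ B0, n0 ∈ B0 → same block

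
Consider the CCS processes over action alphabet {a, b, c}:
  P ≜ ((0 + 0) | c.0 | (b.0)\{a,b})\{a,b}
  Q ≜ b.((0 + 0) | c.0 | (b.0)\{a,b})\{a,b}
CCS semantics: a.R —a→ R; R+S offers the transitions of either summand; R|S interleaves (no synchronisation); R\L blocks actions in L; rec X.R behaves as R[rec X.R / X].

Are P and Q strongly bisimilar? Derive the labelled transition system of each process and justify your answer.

P ≁ Q

Reachable graph of P (2 states):
  u0 = ((0 + 0) | c.0 | (b.0)\{a,b})\{a,b} :: =c=> u1
  u1 = ((0 + 0) | 0 | (b.0)\{a,b})\{a,b} :: deadlocked
Reachable graph of Q (3 states):
  v0 = b.((0 + 0) | c.0 | (b.0)\{a,b})\{a,b} :: =b=> v1
  v1 = ((0 + 0) | c.0 | (b.0)\{a,b})\{a,b} :: =c=> v2
  v2 = ((0 + 0) | 0 | (b.0)\{a,b})\{a,b} :: deadlocked
Partition-refinement fixed point:
  B0 = {u0, v1}
  B1 = {u1, v2}
  B2 = {v0}
u0 ∈ B0, v0 ∈ B2 → different blocks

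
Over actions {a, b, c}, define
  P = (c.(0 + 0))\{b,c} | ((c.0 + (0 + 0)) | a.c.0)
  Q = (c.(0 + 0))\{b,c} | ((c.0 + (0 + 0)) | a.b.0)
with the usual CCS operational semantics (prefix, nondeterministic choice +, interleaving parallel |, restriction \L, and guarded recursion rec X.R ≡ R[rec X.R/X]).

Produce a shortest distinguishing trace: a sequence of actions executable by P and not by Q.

acc

P's transition system — 6 states:
  u0 = (c.(0 + 0))\{b,c} | ((c.0 + (0 + 0)) | a.c.0) :: =a=> u1, =c=> u2
  u1 = (c.(0 + 0))\{b,c} | ((c.0 + (0 + 0)) | c.0) :: =c=> u3, =c=> u4
  u2 = (c.(0 + 0))\{b,c} | (0 | a.c.0) :: =a=> u4
  u3 = (c.(0 + 0))\{b,c} | ((c.0 + (0 + 0)) | 0) :: =c=> u5
  u4 = (c.(0 + 0))\{b,c} | (0 | c.0) :: =c=> u5
  u5 = (c.(0 + 0))\{b,c} | (0 | 0) :: ·
Q's transition system — 6 states:
  v0 = (c.(0 + 0))\{b,c} | ((c.0 + (0 + 0)) | a.b.0) :: =a=> v1, =c=> v2
  v1 = (c.(0 + 0))\{b,c} | ((c.0 + (0 + 0)) | b.0) :: =b=> v3, =c=> v4
  v2 = (c.(0 + 0))\{b,c} | (0 | a.b.0) :: =a=> v4
  v3 = (c.(0 + 0))\{b,c} | ((c.0 + (0 + 0)) | 0) :: =c=> v5
  v4 = (c.(0 + 0))\{b,c} | (0 | b.0) :: =b=> v5
  v5 = (c.(0 + 0))\{b,c} | (0 | 0) :: ·
Trace ⟨acc⟩ through P, begin at {u0}:
  [1] a ⇒ {u1}
  [2] c ⇒ {u3, u4}
  [3] c ⇒ {u5}
  ✓ P
Trace ⟨acc⟩ through Q, begin at {v0}:
  [1] a ⇒ {v1}
  [2] c ⇒ {v4}
  [3] c ⇒ ∅ (Q stuck)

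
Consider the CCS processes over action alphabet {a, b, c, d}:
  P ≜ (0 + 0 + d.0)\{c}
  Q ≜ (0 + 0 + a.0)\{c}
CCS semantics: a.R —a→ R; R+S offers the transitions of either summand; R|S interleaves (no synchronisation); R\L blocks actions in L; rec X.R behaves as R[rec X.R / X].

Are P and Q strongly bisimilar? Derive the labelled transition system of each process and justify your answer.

not bisimilar

P's transition system — 2 states:
  u0 = (0 + 0 + d.0)\{c} ⊢ —d→ u1
  u1 = 0\{c} ⊢ ∅
Q's transition system — 2 states:
  v0 = (0 + 0 + a.0)\{c} ⊢ —a→ v1
  v1 = 0\{c} ⊢ ∅
Partition-refinement fixed point:
  B0 = {u0}
  B1 = {u1, v1}
  B2 = {v0}
u0 ∈ B0, v0 ∈ B2 → different blocks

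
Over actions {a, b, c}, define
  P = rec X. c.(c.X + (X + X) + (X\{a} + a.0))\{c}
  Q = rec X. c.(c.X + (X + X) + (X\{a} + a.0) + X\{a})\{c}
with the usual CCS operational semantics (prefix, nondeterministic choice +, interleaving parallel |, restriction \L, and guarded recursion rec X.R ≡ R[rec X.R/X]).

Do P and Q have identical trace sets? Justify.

LTS(P): 3 reachable states
  u0 = rec X. c.(c.X + (X + X) + (X\{a} + a.0))\{c} → -c-> u1
  u1 = (c.(rec X. c.(c.X + (X + X) + (X\{a} + a.0))\{c}) + ((rec X. c.(c.X + (X + X) + (X\{a} + a.0))\{c}) + (rec X. c.(c.X + (X + X) + (X\{a} + a.0))\{c})) + ((rec X. c.(c.X + (X + X) + (X\{a} + a.0))\{c})\{a} + a.0))\{c} → -a-> u2
  u2 = 0\{c} → stopped
LTS(Q): 3 reachable states
  v0 = rec X. c.(c.X + (X + X) + (X\{a} + a.0) + X\{a})\{c} → -c-> v1
  v1 = (c.(rec X. c.(c.X + (X + X) + (X\{a} + a.0) + X\{a})\{c}) + ((rec X. c.(c.X + (X + X) + (X\{a} + a.0) + X\{a})\{c}) + (rec X. c.(c.X + (X + X) + (X\{a} + a.0) + X\{a})\{c})) + ((rec X. c.(c.X + (X + X) + (X\{a} + a.0) + X\{a})\{c})\{a} + a.0) + (rec X. c.(c.X + (X + X) + (X\{a} + a.0) + X\{a})\{c})\{a})\{c} → -a-> v2
  v2 = 0\{c} → stopped
Coarsest stable partition (strong bisimilarity classes):
  B0 = {u0, v0}
  B1 = {u1, v1}
  B2 = {u2, v2}
u0 ∈ B0, v0 ∈ B0 → same block
Bisimilar ⇒ trace-equivalent.

YES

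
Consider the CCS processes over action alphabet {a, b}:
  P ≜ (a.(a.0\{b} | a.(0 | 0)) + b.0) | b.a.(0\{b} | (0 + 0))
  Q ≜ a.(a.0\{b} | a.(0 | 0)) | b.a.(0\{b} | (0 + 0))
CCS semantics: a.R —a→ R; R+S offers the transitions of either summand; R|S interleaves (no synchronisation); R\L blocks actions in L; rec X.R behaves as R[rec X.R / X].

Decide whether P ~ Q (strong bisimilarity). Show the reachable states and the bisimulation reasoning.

P's transition system — 18 states:
  u0 = (a.(a.0\{b} | a.(0 | 0)) + b.0) | b.a.(0\{b} | (0 + 0)) ⊢ ··a··> u1, ··b··> u2, ··b··> u3
  u1 = a.0\{b} | a.(0 | 0) | b.a.(0\{b} | (0 + 0)) ⊢ ··a··> u4, ··a··> u5, ··b··> u6
  u2 = (a.(a.0\{b} | a.(0 | 0)) + b.0) | a.(0\{b} | (0 + 0)) ⊢ ··a··> u6, ··a··> u7, ··b··> u8
  u3 = 0 | b.a.(0\{b} | (0 + 0)) ⊢ ··b··> u8
  u4 = 0\{b} | a.(0 | 0) | b.a.(0\{b} | (0 + 0)) ⊢ ··a··> u9, ··b··> u10
  u5 = a.0\{b} | (0 | 0) | b.a.(0\{b} | (0 + 0)) ⊢ ··a··> u9, ··b··> u11
  u6 = a.0\{b} | a.(0 | 0) | a.(0\{b} | (0 + 0)) ⊢ ··a··> u10, ··a··> u11, ··a··> u12
  u7 = (a.(a.0\{b} | a.(0 | 0)) + b.0) | (0\{b} | (0 + 0)) ⊢ ··a··> u12, ··b··> u13
  u8 = 0 | a.(0\{b} | (0 + 0)) ⊢ ··a··> u13
  u9 = 0\{b} | (0 | 0) | b.a.(0\{b} | (0 + 0)) ⊢ ··b··> u14
  u10 = 0\{b} | a.(0 | 0) | a.(0\{b} | (0 + 0)) ⊢ ··a··> u14, ··a··> u15
  u11 = a.0\{b} | (0 | 0) | a.(0\{b} | (0 + 0)) ⊢ ··a··> u14, ··a··> u16
  u12 = a.0\{b} | a.(0 | 0) | (0\{b} | (0 + 0)) ⊢ ··a··> u15, ··a··> u16
  u13 = 0 | (0\{b} | (0 + 0)) ⊢ (no moves)
  u14 = 0\{b} | (0 | 0) | a.(0\{b} | (0 + 0)) ⊢ ··a··> u17
  u15 = 0\{b} | a.(0 | 0) | (0\{b} | (0 + 0)) ⊢ ··a··> u17
  u16 = a.0\{b} | (0 | 0) | (0\{b} | (0 + 0)) ⊢ ··a··> u17
  u17 = 0\{b} | (0 | 0) | (0\{b} | (0 + 0)) ⊢ (no moves)
Q's transition system — 15 states:
  v0 = a.(a.0\{b} | a.(0 | 0)) | b.a.(0\{b} | (0 + 0)) ⊢ ··a··> v1, ··b··> v2
  v1 = a.0\{b} | a.(0 | 0) | b.a.(0\{b} | (0 + 0)) ⊢ ··a··> v3, ··a··> v4, ··b··> v5
  v2 = a.(a.0\{b} | a.(0 | 0)) | a.(0\{b} | (0 + 0)) ⊢ ··a··> v5, ··a··> v6
  v3 = 0\{b} | a.(0 | 0) | b.a.(0\{b} | (0 + 0)) ⊢ ··a··> v7, ··b··> v8
  v4 = a.0\{b} | (0 | 0) | b.a.(0\{b} | (0 + 0)) ⊢ ··a··> v7, ··b··> v9
  v5 = a.0\{b} | a.(0 | 0) | a.(0\{b} | (0 + 0)) ⊢ ··a··> v10, ··a··> v8, ··a··> v9
  v6 = a.(a.0\{b} | a.(0 | 0)) | (0\{b} | (0 + 0)) ⊢ ··a··> v10
  v7 = 0\{b} | (0 | 0) | b.a.(0\{b} | (0 + 0)) ⊢ ··b··> v11
  v8 = 0\{b} | a.(0 | 0) | a.(0\{b} | (0 + 0)) ⊢ ··a··> v11, ··a··> v12
  v9 = a.0\{b} | (0 | 0) | a.(0\{b} | (0 + 0)) ⊢ ··a··> v11, ··a··> v13
  v10 = a.0\{b} | a.(0 | 0) | (0\{b} | (0 + 0)) ⊢ ··a··> v12, ··a··> v13
  v11 = 0\{b} | (0 | 0) | a.(0\{b} | (0 + 0)) ⊢ ··a··> v14
  v12 = 0\{b} | a.(0 | 0) | (0\{b} | (0 + 0)) ⊢ ··a··> v14
  v13 = a.0\{b} | (0 | 0) | (0\{b} | (0 + 0)) ⊢ ··a··> v14
  v14 = 0\{b} | (0 | 0) | (0\{b} | (0 + 0)) ⊢ (no moves)
Bisimilarity quotient blocks:
  B0 = {u0}
  B1 = {u3, u9, v7}
  B2 = {u14, u15, u16, u8, v11, v12, v13}
  B3 = {u13, u17, v14}
  B4 = {u1, v1}
  B5 = {u6, v5, v6}
  B6 = {u10, u11, u12, v10, v8, v9}
  B7 = {u4, u5, v3, v4}
  B8 = {u2}
  B9 = {u7}
  B10 = {v0}
  B11 = {v2}
u0 ∈ B0, v0 ∈ B10 → different blocks

P ≁ Q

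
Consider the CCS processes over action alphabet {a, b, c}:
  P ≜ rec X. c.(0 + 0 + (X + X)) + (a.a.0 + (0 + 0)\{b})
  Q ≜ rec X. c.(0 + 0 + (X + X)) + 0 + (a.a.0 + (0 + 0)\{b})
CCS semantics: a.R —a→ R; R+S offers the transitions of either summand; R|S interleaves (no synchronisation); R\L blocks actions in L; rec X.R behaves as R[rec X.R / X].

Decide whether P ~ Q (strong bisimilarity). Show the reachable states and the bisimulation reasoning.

P's transition system — 4 states:
  m0 = rec X. c.(0 + 0 + (X + X)) + (a.a.0 + (0 + 0)\{b}) → ··a··> m1, ··c··> m2
  m1 = a.0 → ··a··> m3
  m2 = 0 + 0 + ((rec X. c.(0 + 0 + (X + X)) + (a.a.0 + (0 + 0)\{b})) + (rec X. c.(0 + 0 + (X + X)) + (a.a.0 + (0 + 0)\{b}))) → ··a··> m1, ··c··> m2
  m3 = 0 → stopped
Q's transition system — 4 states:
  n0 = rec X. c.(0 + 0 + (X + X)) + 0 + (a.a.0 + (0 + 0)\{b}) → ··a··> n1, ··c··> n2
  n1 = a.0 → ··a··> n3
  n2 = 0 + 0 + ((rec X. c.(0 + 0 + (X + X)) + 0 + (a.a.0 + (0 + 0)\{b})) + (rec X. c.(0 + 0 + (X + X)) + 0 + (a.a.0 + (0 + 0)\{b}))) → ··a··> n1, ··c··> n2
  n3 = 0 → stopped
Partition-refinement fixed point:
  B0 = {m0, m2, n0, n2}
  B1 = {m1, n1}
  B2 = {m3, n3}
m0 ∈ B0, n0 ∈ B0 → same block

P ~ Q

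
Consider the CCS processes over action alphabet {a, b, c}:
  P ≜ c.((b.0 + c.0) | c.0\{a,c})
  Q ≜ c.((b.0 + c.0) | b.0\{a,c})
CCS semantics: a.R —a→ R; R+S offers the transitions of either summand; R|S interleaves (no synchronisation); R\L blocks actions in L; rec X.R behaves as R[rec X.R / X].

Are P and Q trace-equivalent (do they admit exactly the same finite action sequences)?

Reachable graph of P (5 states):
  s0 = c.((b.0 + c.0) | c.0\{a,c}) :: —c→ s1
  s1 = (b.0 + c.0) | c.0\{a,c} :: —b→ s2, —c→ s2, —c→ s3
  s2 = 0 | c.0\{a,c} :: —c→ s4
  s3 = (b.0 + c.0) | 0\{a,c} :: —b→ s4, —c→ s4
  s4 = 0 | 0\{a,c} :: stopped
Reachable graph of Q (5 states):
  t0 = c.((b.0 + c.0) | b.0\{a,c}) :: —c→ t1
  t1 = (b.0 + c.0) | b.0\{a,c} :: —b→ t2, —b→ t3, —c→ t3
  t2 = (b.0 + c.0) | 0\{a,c} :: —b→ t4, —c→ t4
  t3 = 0 | b.0\{a,c} :: —b→ t4
  t4 = 0 | 0\{a,c} :: stopped
Executing ccc from P (initial set {s0}):
  after c @ step 1: {s1}
  after c @ step 2: {s2, s3}
  after c @ step 3: {s4}
  ✓ P
Executing ccc from Q (initial set {t0}):
  after c @ step 1: {t1}
  after c @ step 2: {t3}
  after c @ step 3: ∅ (Q stuck)

traces(P) ≠ traces(Q) — witness ⟨ccc⟩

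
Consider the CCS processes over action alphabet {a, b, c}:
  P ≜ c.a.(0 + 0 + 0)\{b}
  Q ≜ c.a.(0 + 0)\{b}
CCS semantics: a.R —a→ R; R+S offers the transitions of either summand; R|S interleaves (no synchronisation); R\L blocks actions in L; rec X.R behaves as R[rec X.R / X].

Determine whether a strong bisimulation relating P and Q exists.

YES

Reachable graph of P (3 states):
  p0 = c.a.(0 + 0 + 0)\{b} ⊢ -c-> p1
  p1 = a.(0 + 0 + 0)\{b} ⊢ -a-> p2
  p2 = (0 + 0 + 0)\{b} ⊢ ∅
Reachable graph of Q (3 states):
  q0 = c.a.(0 + 0)\{b} ⊢ -c-> q1
  q1 = a.(0 + 0)\{b} ⊢ -a-> q2
  q2 = (0 + 0)\{b} ⊢ ∅
Partition-refinement fixed point:
  B0 = {p0, q0}
  B1 = {p1, q1}
  B2 = {p2, q2}
p0 ∈ B0, q0 ∈ B0 → same block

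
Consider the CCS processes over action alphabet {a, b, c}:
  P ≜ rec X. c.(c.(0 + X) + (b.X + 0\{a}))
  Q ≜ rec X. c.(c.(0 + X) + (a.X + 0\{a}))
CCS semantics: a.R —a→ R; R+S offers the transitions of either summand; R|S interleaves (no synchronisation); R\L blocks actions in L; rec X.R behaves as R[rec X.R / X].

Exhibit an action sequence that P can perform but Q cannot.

LTS(P): 3 reachable states
  m0 = rec X. c.(c.(0 + X) + (b.X + 0\{a})) ⊢ =c=> m1
  m1 = c.(0 + (rec X. c.(c.(0 + X) + (b.X + 0\{a})))) + (b.(rec X. c.(c.(0 + X) + (b.X + 0\{a}))) + 0\{a}) ⊢ =b=> m0, =c=> m2
  m2 = 0 + (rec X. c.(c.(0 + X) + (b.X + 0\{a}))) ⊢ =c=> m1
LTS(Q): 3 reachable states
  n0 = rec X. c.(c.(0 + X) + (a.X + 0\{a})) ⊢ =c=> n1
  n1 = c.(0 + (rec X. c.(c.(0 + X) + (a.X + 0\{a})))) + (a.(rec X. c.(c.(0 + X) + (a.X + 0\{a}))) + 0\{a}) ⊢ =a=> n0, =c=> n2
  n2 = 0 + (rec X. c.(c.(0 + X) + (a.X + 0\{a}))) ⊢ =c=> n1
Executing cb from P (initial set {m0}):
  step 1 (c): {m1}
  step 2 (b): {m0}
  P completes σ.
Executing cb from Q (initial set {n0}):
  step 1 (c): {n1}
  step 2 (b): no successor for Q

cb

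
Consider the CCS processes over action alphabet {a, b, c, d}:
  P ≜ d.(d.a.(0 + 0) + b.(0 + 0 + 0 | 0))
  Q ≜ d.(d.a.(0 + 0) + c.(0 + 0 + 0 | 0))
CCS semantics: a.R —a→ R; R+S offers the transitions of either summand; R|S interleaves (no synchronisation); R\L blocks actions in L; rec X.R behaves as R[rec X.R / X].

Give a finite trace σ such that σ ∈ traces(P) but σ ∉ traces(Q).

db

P's transition system — 5 states:
  p0 = d.(d.a.(0 + 0) + b.(0 + 0 + 0 | 0)) :: --d--▸ p1
  p1 = d.a.(0 + 0) + b.(0 + 0 + 0 | 0) :: --b--▸ p2, --d--▸ p3
  p2 = 0 + 0 + 0 | 0 :: deadlocked
  p3 = a.(0 + 0) :: --a--▸ p4
  p4 = 0 + 0 :: deadlocked
Q's transition system — 5 states:
  q0 = d.(d.a.(0 + 0) + c.(0 + 0 + 0 | 0)) :: --d--▸ q1
  q1 = d.a.(0 + 0) + c.(0 + 0 + 0 | 0) :: --c--▸ q2, --d--▸ q3
  q2 = 0 + 0 + 0 | 0 :: deadlocked
  q3 = a.(0 + 0) :: --a--▸ q4
  q4 = 0 + 0 :: deadlocked
Executing db from P (initial set {p0}):
  step 1 (d): {p1}
  step 2 (b): {p2}
  P completes σ.
Executing db from Q (initial set {q0}):
  step 1 (d): {q1}
  step 2 (b): no successor for Q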